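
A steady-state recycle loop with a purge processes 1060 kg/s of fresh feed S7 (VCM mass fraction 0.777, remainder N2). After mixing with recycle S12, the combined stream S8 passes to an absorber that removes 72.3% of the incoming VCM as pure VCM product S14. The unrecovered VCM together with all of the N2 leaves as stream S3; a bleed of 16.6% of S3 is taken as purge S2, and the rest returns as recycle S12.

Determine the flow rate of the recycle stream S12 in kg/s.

N2 enters only via S7 and leaves only via the purge: 1060×0.223 = 0.166×(N2 in S3), and the absorber passes all N2, so N2 in S8 = N2 in S3 = 1424 kg/s.
VCM in S8: m_A = 1060×0.777 + (1−0.166)·(1−0.723)·m_A, so m_A = 823.62/0.7690 = 1071.1 kg/s.
S3 = (1−0.723)×1071.1 + 1424 = 1720.7 kg/s.
Recycle S12 = (1−0.166)×1720.7 = 1435 kg/s.

1435 kg/s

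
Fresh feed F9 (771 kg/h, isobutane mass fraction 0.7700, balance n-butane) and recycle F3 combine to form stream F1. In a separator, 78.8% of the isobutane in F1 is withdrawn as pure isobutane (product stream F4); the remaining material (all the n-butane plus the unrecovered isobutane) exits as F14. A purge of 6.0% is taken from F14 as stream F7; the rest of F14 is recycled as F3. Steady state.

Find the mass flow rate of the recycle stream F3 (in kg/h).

n-butane enters only via F9 and leaves only via the purge: 771×0.230 = 0.060×(n-butane in F14), and the separator passes all n-butane, so n-butane in F1 = n-butane in F14 = 2955.5 kg/h.
isobutane in F1: m_A = 771×0.770 + (1−0.060)·(1−0.788)·m_A, so m_A = 593.67/0.8007 = 741.42 kg/h.
F14 = (1−0.788)×741.42 + 2955.5 = 3112.7 kg/h.
Recycle F3 = (1−0.060)×3112.7 = 2925.9 kg/h.

2926 kg/h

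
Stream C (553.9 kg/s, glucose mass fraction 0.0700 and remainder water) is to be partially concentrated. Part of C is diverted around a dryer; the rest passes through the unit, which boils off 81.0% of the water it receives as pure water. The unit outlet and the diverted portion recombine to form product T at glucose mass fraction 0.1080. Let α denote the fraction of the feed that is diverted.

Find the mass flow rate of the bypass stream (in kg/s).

All 553.9×0.070 = 38.773 kg/s of glucose reaches T, so T = 38.773/0.108 = 359.01 kg/s and vapour = 194.89 kg/s.
The evaporator receives (1−α)·553.9 of feed at 0.930 water and removes 0.810 of that water:
0.810×0.930×(1−α)×553.9 = 194.89
(1−α) = 194.89/417.25 = 0.4671;  α = 0.5329.
Bypass flow = 0.5329×553.9 = 295.18 kg/s.

295.2 kg/s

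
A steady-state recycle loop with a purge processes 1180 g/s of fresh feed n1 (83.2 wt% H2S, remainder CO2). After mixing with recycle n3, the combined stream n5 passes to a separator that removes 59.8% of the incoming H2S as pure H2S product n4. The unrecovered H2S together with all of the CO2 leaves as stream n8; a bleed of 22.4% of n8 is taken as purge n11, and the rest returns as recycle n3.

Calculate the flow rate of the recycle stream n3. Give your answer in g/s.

1132 g/s

CO2 enters only via n1 and leaves only via the purge: 1180×0.168 = 0.224×(CO2 in n8), and the separator passes all CO2, so CO2 in n5 = CO2 in n8 = 885 g/s.
H2S in n5: m_A = 1180×0.832 + (1−0.224)·(1−0.598)·m_A, so m_A = 981.76/0.6880 = 1426.9 g/s.
n8 = (1−0.598)×1426.9 + 885 = 1458.6 g/s.
Recycle n3 = (1−0.224)×1458.6 = 1131.9 g/s.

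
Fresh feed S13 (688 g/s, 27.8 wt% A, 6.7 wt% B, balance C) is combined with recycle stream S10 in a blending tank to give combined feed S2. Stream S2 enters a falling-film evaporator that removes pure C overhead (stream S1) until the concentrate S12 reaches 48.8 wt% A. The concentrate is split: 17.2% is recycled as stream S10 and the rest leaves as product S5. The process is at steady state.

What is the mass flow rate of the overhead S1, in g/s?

Overall A balance (none leaves overhead): A in fresh feed = A in product, i.e. 688×0.278 = (1−0.172)·S12·0.488.
S12 = 191.26/(0.488×0.828) = 473.35 g/s.
Recycle S10 = 0.172×473.35 = 81.416 g/s.
Combined feed S2 = 688 + 81.416 = 769.42 g/s.
Overhead S1 = S2 − S12 = 769.42 − 473.35 = 296.07 g/s.

296.1 g/s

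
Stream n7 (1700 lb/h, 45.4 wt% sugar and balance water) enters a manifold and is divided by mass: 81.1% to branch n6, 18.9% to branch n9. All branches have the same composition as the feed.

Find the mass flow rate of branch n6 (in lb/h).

1379 lb/h

Branch n6 flow = 0.811×1700 = 1378.7 lb/h.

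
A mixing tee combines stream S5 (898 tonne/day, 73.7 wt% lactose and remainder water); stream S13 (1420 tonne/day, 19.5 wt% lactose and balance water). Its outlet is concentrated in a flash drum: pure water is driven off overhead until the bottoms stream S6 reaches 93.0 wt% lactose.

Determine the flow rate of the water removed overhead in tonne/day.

lactose entering = 898×0.737 + 1420×0.195 = 938.73 tonne/day.
All lactose reports to S6, so S6 = 938.73/0.930 = 1009.4 tonne/day.
Total feed = 2318 tonne/day; overhead = 2318 − 1009.4 = 1308.6 tonne/day.

1309 tonne/day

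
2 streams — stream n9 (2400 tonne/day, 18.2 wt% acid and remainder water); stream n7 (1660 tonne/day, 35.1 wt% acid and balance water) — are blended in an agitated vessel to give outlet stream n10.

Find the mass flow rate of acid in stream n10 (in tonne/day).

acid out = acid in = 2400×0.182 + 1660×0.351 = 1019.5 tonne/day.

1019 tonne/day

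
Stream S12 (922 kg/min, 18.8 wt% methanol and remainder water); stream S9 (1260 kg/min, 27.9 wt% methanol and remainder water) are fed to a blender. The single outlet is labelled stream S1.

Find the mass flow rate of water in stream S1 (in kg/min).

water out = water in = 922×0.812 + 1260×0.721 = 1657.1 kg/min.

1657 kg/min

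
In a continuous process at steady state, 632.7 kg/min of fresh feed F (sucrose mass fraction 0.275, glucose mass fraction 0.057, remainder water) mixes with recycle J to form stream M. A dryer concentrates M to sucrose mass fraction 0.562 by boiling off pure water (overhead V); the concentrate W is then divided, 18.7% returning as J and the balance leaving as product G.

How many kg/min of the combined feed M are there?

Overall sucrose balance (none leaves overhead): sucrose in fresh feed = sucrose in product, i.e. 632.7×0.275 = (1−0.187)·W·0.562.
W = 173.99/(0.562×0.813) = 380.81 kg/min.
Recycle J = 0.187×380.81 = 71.211 kg/min.
Combined feed M = 632.7 + 71.211 = 703.91 kg/min.

703.9 kg/min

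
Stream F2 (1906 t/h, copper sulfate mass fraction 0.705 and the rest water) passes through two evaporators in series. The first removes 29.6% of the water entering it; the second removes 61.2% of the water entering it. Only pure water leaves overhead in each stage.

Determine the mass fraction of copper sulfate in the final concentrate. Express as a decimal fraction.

0.897

water in feed = 1906×0.295 = 562.27 t/h.
After stage 1: water left = (1−0.296)×562.27 = 395.84; stream total = 1739.6 t/h.
After stage 2: water left = (1−0.612)×395.84 = 153.59; final concentrate = 1497.3 t/h.
copper sulfate fraction = 1343.7/1497.3 = 0.897.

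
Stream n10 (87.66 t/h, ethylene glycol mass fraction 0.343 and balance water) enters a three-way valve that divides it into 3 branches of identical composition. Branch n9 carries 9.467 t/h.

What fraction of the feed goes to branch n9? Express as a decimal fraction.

0.108

Fraction to n9 = 9.467/87.66 = 0.1080.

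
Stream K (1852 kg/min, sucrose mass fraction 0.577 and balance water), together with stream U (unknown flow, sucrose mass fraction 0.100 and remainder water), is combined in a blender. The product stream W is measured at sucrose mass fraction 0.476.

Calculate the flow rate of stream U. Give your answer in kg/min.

Let U be the unknown flow. Total out = 1852 + U.
sucrose balance: 1068.6 + 0.100·U = 0.476·(1852 + U)
(0.100 − 0.476)·U = 0.476×1852 − 1068.6 = -187.05
U = -187.05 / -0.376 = 497.48 kg/min

497.5 kg/min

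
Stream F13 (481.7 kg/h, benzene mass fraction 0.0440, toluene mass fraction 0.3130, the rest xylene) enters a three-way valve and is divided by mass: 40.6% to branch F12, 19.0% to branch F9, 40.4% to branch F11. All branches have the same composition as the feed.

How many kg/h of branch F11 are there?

Branch F11 flow = 0.404×481.7 = 194.61 kg/h.

194.6 kg/h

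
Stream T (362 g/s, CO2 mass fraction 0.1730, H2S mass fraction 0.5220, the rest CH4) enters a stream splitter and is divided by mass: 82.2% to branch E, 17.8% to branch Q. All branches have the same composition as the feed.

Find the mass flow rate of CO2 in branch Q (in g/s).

11.15 g/s

Branch Q total = 0.178×362 = 64.436 g/s.
CO2 in Q = 0.173×64.436 = 11.147 g/s.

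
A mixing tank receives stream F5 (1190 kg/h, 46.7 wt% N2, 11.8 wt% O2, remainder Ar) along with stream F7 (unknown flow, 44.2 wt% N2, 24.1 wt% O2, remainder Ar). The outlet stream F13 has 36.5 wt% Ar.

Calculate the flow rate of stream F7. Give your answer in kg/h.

Let F7 be the unknown flow. Total out = 1190 + F7.
Ar balance: 493.85 + 0.317·F7 = 0.365·(1190 + F7)
(0.317 − 0.365)·F7 = 0.365×1190 − 493.85 = -59.5
F7 = -59.5 / -0.048 = 1239.6 kg/h

1240 kg/h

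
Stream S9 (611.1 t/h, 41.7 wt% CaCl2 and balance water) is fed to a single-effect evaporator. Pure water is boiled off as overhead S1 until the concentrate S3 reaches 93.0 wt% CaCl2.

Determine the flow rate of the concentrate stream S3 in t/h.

274 t/h

CaCl2 is conserved: 611.1×0.417 = 254.83 t/h all reports to the concentrate.
Concentrate = 254.83/(target fraction) = 274.01 t/h.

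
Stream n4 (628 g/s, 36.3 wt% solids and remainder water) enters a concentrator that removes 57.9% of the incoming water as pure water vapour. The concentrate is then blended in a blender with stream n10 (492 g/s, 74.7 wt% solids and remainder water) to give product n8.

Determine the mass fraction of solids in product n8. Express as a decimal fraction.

Vapour removed = 0.579×0.637×628 = 231.62 g/s; concentrate = 396.38 g/s.
solids reaching the mixer = 227.96 (from concentrate) + 492×0.747 = 595.49 g/s.
Product flow = 396.38 + 492 = 888.38 g/s; solids fraction = 0.670.

0.670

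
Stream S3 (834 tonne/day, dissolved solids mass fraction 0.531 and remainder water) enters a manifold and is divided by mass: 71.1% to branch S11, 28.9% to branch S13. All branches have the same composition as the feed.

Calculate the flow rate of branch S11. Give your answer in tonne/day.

Branch S11 flow = 0.711×834 = 592.97 tonne/day.

593 tonne/day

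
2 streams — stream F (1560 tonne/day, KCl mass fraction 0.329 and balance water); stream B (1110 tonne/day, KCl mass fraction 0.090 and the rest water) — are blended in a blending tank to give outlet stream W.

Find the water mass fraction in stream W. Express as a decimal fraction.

Total flow out = 1560 + 1110 = 2670 tonne/day.
water in = 1560×0.671 + 1110×0.910 = 2056.9 tonne/day.
water mass fraction in W = 2056.9/2670 = 0.770.

0.770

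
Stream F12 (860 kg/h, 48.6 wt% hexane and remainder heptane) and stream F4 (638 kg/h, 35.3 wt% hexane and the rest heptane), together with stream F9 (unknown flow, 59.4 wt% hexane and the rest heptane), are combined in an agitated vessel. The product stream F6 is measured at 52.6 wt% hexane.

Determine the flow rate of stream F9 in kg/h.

2129 kg/h

Let F9 be the unknown flow. Total out = 1498 + F9.
hexane balance: 643.17 + 0.594·F9 = 0.526·(1498 + F9)
(0.594 − 0.526)·F9 = 0.526×1498 − 643.17 = 144.77
F9 = 144.77 / 0.068 = 2129 kg/h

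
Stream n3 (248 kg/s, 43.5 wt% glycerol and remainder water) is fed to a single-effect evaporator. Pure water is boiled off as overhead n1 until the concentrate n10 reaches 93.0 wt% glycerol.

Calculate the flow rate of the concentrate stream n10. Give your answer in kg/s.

116 kg/s

glycerol is conserved: 248×0.435 = 107.88 kg/s all reports to the concentrate.
Concentrate = 107.88/(target fraction) = 116 kg/s.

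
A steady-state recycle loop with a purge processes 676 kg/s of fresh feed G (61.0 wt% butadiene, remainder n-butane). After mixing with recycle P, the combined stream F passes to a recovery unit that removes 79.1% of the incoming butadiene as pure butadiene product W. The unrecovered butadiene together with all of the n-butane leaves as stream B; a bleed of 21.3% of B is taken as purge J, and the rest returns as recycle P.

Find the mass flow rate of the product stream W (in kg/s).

butadiene in F: m_A = 676×0.610 + (1−0.213)·(1−0.791)·m_A, so m_A = 412.36/0.8355 = 493.54 kg/s.
Product W = 0.791×493.54 = 390.39 kg/s.

390.4 kg/s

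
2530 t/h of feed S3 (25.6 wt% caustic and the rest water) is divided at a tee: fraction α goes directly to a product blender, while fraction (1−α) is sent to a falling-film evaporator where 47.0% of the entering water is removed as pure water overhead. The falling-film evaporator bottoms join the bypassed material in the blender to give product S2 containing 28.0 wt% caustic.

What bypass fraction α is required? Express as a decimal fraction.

0.755

All 2530×0.256 = 647.68 t/h of caustic reaches S2, so S2 = 647.68/0.280 = 2313.1 t/h and vapour = 216.86 t/h.
The evaporator receives (1−α)·2530 of feed at 0.744 water and removes 0.470 of that water:
0.470×0.744×(1−α)×2530 = 216.86
(1−α) = 216.86/884.69 = 0.2451;  α = 0.7549.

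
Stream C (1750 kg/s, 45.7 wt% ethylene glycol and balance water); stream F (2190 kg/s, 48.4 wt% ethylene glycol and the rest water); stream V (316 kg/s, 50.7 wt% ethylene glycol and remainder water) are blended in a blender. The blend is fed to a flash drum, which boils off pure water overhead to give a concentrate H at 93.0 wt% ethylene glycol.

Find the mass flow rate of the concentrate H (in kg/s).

ethylene glycol entering = 1750×0.457 + 2190×0.484 + 316×0.507 = 2019.9 kg/s.
All ethylene glycol reports to H, so H = 2019.9/0.930 = 2172 kg/s.

2172 kg/s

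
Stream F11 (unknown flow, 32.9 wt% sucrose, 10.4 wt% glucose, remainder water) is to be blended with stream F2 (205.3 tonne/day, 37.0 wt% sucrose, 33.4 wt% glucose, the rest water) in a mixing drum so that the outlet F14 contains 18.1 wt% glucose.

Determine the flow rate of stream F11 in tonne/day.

Let F11 be the unknown flow. Total out = 205.3 + F11.
glucose balance: 68.57 + 0.104·F11 = 0.181·(205.3 + F11)
(0.104 − 0.181)·F11 = 0.181×205.3 − 68.57 = -31.411
F11 = -31.411 / -0.077 = 407.93 tonne/day

407.9 tonne/day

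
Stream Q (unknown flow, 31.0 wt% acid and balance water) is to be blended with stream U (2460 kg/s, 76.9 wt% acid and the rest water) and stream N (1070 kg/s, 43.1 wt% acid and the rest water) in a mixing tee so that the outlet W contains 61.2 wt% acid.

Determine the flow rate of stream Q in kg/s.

Let Q be the unknown flow. Total out = 3530 + Q.
acid balance: 2352.9 + 0.310·Q = 0.612·(3530 + Q)
(0.310 − 0.612)·Q = 0.612×3530 − 2352.9 = -192.55
Q = -192.55 / -0.302 = 637.58 kg/s

637.6 kg/s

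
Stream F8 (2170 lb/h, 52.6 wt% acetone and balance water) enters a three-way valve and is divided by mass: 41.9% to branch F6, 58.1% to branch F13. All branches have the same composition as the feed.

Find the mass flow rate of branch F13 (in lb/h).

1261 lb/h

Branch F13 flow = 0.581×2170 = 1260.8 lb/h.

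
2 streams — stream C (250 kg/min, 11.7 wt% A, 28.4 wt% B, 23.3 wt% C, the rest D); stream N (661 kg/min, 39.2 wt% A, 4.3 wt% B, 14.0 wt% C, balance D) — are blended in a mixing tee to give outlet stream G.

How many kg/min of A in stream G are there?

A out = A in = 250×0.117 + 661×0.392 = 288.36 kg/min.

288.4 kg/min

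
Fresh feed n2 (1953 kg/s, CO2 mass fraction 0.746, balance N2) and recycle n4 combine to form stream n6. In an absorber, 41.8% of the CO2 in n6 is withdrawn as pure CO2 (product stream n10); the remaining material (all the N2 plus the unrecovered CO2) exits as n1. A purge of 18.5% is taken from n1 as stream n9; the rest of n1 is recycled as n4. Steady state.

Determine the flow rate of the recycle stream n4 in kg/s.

N2 enters only via n2 and leaves only via the purge: 1953×0.254 = 0.185×(N2 in n1), and the absorber passes all N2, so N2 in n6 = N2 in n1 = 2681.4 kg/s.
CO2 in n6: m_A = 1953×0.746 + (1−0.185)·(1−0.418)·m_A, so m_A = 1456.9/0.5257 = 2771.6 kg/s.
n1 = (1−0.418)×2771.6 + 2681.4 = 4294.5 kg/s.
Recycle n4 = (1−0.185)×4294.5 = 3500 kg/s.

3500 kg/s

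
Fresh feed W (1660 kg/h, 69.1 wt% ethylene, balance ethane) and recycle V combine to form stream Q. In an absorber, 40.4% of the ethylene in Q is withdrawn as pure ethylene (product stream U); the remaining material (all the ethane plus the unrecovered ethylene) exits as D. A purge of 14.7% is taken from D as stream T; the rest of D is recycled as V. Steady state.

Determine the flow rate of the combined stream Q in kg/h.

5823 kg/h

ethane enters only via W and leaves only via the purge: 1660×0.309 = 0.147×(ethane in D), and the absorber passes all ethane, so ethane in Q = ethane in D = 3489.4 kg/h.
ethylene in Q: m_A = 1660×0.691 + (1−0.147)·(1−0.404)·m_A, so m_A = 1147.1/0.4916 = 2333.3 kg/h.
Q = 2333.3 + 3489.4 = 5822.7 kg/h.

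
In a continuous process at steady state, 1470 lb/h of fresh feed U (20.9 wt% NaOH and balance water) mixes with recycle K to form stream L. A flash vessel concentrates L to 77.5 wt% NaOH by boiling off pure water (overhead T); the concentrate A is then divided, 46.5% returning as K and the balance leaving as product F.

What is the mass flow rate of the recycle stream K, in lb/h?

Overall NaOH balance (none leaves overhead): NaOH in fresh feed = NaOH in product, i.e. 1470×0.209 = (1−0.465)·A·0.775.
A = 307.23/(0.775×0.535) = 740.98 lb/h.
Recycle K = 0.465×740.98 = 344.56 lb/h.

344.6 lb/h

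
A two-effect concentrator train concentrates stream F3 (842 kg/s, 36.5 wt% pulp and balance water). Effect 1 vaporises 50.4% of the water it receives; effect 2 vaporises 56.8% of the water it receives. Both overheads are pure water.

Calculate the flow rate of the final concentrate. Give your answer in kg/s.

421.9 kg/s

water in feed = 842×0.635 = 534.67 kg/s.
After stage 1: water left = (1−0.504)×534.67 = 265.2; stream total = 572.53 kg/s.
After stage 2: water left = (1−0.568)×265.2 = 114.56; final concentrate = 421.89 kg/s.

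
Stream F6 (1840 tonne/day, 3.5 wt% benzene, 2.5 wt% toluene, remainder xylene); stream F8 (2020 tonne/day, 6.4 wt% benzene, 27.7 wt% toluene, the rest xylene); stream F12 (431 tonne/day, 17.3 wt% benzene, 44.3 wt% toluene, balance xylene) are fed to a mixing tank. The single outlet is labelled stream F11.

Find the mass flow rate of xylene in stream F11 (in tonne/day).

xylene out = xylene in = 1840×0.940 + 2020×0.659 + 431×0.384 = 3226.3 tonne/day.

3226 tonne/day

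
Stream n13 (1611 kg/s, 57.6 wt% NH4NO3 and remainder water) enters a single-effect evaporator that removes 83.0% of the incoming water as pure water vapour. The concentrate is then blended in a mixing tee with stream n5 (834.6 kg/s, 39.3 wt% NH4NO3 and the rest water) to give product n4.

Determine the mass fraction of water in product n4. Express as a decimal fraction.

Vapour removed = 0.830×0.424×1611 = 566.94 kg/s; concentrate = 1044.1 kg/s.
water reaching the mixer = 116.12 (from concentrate) + 834.6×0.607 = 622.72 kg/s.
Product flow = 1044.1 + 834.6 = 1878.7 kg/s; water fraction = 0.3315.

0.3315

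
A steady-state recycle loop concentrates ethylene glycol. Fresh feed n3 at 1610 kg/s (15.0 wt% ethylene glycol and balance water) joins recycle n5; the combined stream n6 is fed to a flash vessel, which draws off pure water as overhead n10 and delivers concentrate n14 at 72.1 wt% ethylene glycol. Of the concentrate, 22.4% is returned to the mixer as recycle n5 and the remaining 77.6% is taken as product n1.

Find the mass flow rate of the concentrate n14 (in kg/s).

Overall ethylene glycol balance (none leaves overhead): ethylene glycol in fresh feed = ethylene glycol in product, i.e. 1610×0.150 = (1−0.224)·n14·0.721.
n14 = 241.5/(0.721×0.776) = 431.64 kg/s.

431.6 kg/s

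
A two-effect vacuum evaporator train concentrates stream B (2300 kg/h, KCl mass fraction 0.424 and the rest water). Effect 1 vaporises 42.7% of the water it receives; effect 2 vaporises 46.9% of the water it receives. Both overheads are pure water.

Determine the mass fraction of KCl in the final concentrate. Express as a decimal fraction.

0.708

water in feed = 2300×0.576 = 1324.8 kg/h.
After stage 1: water left = (1−0.427)×1324.8 = 759.11; stream total = 1734.3 kg/h.
After stage 2: water left = (1−0.469)×759.11 = 403.09; final concentrate = 1378.3 kg/h.
KCl fraction = 975.2/1378.3 = 0.708.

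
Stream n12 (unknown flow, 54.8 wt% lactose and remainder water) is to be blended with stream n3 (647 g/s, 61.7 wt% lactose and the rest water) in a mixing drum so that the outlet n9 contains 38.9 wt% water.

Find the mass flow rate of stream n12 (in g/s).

Let n12 be the unknown flow. Total out = 647 + n12.
water balance: 247.8 + 0.452·n12 = 0.389·(647 + n12)
(0.452 − 0.389)·n12 = 0.389×647 − 247.8 = 3.882
n12 = 3.882 / 0.063 = 61.619 g/s

61.62 g/s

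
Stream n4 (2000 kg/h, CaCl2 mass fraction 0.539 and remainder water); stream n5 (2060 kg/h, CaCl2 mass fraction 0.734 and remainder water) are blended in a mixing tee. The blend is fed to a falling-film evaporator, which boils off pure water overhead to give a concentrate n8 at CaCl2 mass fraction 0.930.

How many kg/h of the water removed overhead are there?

1275 kg/h

CaCl2 entering = 2000×0.539 + 2060×0.734 = 2590 kg/h.
All CaCl2 reports to n8, so n8 = 2590/0.930 = 2785 kg/h.
Total feed = 4060 kg/h; overhead = 4060 − 2785 = 1275 kg/h.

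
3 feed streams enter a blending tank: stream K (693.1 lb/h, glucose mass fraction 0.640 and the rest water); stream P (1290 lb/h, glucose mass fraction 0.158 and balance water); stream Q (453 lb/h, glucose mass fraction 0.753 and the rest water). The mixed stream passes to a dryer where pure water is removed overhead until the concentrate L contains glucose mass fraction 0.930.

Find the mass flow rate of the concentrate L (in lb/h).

1063 lb/h

glucose entering = 693.1×0.640 + 1290×0.158 + 453×0.753 = 988.51 lb/h.
All glucose reports to L, so L = 988.51/0.930 = 1062.9 lb/h.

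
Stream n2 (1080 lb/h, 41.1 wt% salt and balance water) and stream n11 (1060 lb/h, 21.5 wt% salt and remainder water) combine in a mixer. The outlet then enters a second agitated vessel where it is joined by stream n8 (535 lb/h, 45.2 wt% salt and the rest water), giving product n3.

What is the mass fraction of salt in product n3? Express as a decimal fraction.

Overall, product flow = 2675 lb/h.
salt in = 1080×0.411 + 1060×0.215 + 535×0.452 = 913.6 lb/h.
salt fraction in n3 = 0.342.

0.342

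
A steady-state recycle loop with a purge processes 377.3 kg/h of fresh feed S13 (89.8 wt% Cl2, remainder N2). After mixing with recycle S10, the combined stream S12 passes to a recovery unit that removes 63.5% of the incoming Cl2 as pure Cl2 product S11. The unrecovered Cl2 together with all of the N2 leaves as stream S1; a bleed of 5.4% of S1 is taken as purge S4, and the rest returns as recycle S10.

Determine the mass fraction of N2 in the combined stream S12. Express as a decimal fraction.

N2 enters only via S13 and leaves only via the purge: 377.3×0.102 = 0.054×(N2 in S1), and the recovery unit passes all N2, so N2 in S12 = N2 in S1 = 712.68 kg/h.
Cl2 in S12: m_A = 377.3×0.898 + (1−0.054)·(1−0.635)·m_A, so m_A = 338.82/0.6547 = 517.5 kg/h.
S12 = 517.5 + 712.68 = 1230.2 kg/h.
N2 fraction in S12 = 712.68/1230.2 = 0.5793.

0.5793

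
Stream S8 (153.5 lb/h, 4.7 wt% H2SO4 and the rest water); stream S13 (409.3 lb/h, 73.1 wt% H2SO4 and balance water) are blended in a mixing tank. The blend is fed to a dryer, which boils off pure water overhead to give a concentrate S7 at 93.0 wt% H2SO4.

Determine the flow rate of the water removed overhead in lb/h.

H2SO4 entering = 153.5×0.047 + 409.3×0.731 = 306.41 lb/h.
All H2SO4 reports to S7, so S7 = 306.41/0.930 = 329.48 lb/h.
Total feed = 562.8 lb/h; overhead = 562.8 − 329.48 = 233.32 lb/h.

233.3 lb/h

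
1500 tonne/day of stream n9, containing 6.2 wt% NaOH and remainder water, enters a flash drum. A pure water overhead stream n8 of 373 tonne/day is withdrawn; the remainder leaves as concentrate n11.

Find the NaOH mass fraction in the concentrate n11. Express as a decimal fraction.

NaOH is not removed: 1500×0.062 = 93 tonne/day of NaOH enters n11.
Concentrate = 1500 − 373 = 1127 tonne/day.
Mass fraction = 93/1127 = 0.083.

0.083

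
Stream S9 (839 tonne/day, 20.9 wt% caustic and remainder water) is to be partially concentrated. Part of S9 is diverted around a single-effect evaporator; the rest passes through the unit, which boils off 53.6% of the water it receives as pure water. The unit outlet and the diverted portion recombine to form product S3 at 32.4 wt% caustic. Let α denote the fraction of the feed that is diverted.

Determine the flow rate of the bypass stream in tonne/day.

All 839×0.209 = 175.35 tonne/day of caustic reaches S3, so S3 = 175.35/0.324 = 541.21 tonne/day and vapour = 297.79 tonne/day.
The evaporator receives (1−α)·839 of feed at 0.791 water and removes 0.536 of that water:
0.536×0.791×(1−α)×839 = 297.79
(1−α) = 297.79/355.72 = 0.8372;  α = 0.1628.
Bypass flow = 0.1628×839 = 136.62 tonne/day.

136.6 tonne/day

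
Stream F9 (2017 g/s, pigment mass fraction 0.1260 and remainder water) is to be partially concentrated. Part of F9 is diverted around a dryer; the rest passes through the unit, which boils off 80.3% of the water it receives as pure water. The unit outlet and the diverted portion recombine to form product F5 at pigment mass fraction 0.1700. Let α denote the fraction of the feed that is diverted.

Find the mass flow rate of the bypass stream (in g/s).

1273 g/s

All 2017×0.126 = 254.14 g/s of pigment reaches F5, so F5 = 254.14/0.170 = 1495 g/s and vapour = 522.05 g/s.
The evaporator receives (1−α)·2017 of feed at 0.874 water and removes 0.803 of that water:
0.803×0.874×(1−α)×2017 = 522.05
(1−α) = 522.05/1415.6 = 0.3688;  α = 0.6312.
Bypass flow = 0.6312×2017 = 1273.2 g/s.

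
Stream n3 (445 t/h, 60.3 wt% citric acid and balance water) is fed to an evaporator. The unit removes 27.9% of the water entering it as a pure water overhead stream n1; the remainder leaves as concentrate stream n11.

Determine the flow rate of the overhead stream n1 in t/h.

water entering = 445×0.397 = 176.67 t/h; overhead removed = 0.279×176.67 = 49.29 t/h.

49.29 t/h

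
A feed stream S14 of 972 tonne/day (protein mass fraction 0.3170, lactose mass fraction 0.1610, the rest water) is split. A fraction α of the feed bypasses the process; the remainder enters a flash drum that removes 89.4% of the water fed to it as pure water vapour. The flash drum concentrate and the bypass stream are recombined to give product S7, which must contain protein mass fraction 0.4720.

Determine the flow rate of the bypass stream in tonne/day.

288 tonne/day

All 972×0.317 = 308.12 tonne/day of protein reaches S7, so S7 = 308.12/0.472 = 652.81 tonne/day and vapour = 319.19 tonne/day.
The evaporator receives (1−α)·972 of feed at 0.522 water and removes 0.894 of that water:
0.894×0.522×(1−α)×972 = 319.19
(1−α) = 319.19/453.6 = 0.7037;  α = 0.2963.
Bypass flow = 0.2963×972 = 288.01 tonne/day.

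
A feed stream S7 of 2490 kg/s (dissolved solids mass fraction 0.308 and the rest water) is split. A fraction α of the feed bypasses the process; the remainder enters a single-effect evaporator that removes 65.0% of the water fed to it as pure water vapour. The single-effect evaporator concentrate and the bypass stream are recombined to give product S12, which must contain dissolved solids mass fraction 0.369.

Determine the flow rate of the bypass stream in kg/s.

All 2490×0.308 = 766.92 kg/s of dissolved solids reaches S12, so S12 = 766.92/0.369 = 2078.4 kg/s and vapour = 411.63 kg/s.
The evaporator receives (1−α)·2490 of feed at 0.692 water and removes 0.650 of that water:
0.650×0.692×(1−α)×2490 = 411.63
(1−α) = 411.63/1120 = 0.3675;  α = 0.6325.
Bypass flow = 0.6325×2490 = 1574.9 kg/s.

1575 kg/s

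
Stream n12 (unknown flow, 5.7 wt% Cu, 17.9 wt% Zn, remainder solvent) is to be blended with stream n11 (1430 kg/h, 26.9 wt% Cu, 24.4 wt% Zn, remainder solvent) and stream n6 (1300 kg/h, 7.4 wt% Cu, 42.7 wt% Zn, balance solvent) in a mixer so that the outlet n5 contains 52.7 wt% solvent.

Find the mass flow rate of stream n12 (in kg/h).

Let n12 be the unknown flow. Total out = 2730 + n12.
solvent balance: 1345.1 + 0.764·n12 = 0.527·(2730 + n12)
(0.764 − 0.527)·n12 = 0.527×2730 − 1345.1 = 93.6
n12 = 93.6 / 0.237 = 394.94 kg/h

394.9 kg/h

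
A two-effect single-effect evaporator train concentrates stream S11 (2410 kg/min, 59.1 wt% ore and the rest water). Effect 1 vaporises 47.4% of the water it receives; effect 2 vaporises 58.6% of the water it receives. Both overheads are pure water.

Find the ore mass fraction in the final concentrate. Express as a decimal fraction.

0.869

water in feed = 2410×0.409 = 985.69 kg/min.
After stage 1: water left = (1−0.474)×985.69 = 518.47; stream total = 1942.8 kg/min.
After stage 2: water left = (1−0.586)×518.47 = 214.65; final concentrate = 1639 kg/min.
ore fraction = 1424.3/1639 = 0.869.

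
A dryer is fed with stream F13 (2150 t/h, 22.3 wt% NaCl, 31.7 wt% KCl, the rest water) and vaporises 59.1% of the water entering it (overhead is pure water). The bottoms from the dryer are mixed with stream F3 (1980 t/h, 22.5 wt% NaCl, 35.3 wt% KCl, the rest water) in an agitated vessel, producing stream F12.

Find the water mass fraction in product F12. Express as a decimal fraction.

0.350

Vapour removed = 0.591×0.460×2150 = 584.5 t/h; concentrate = 1565.5 t/h.
water reaching the mixer = 404.5 (from concentrate) + 1980×0.422 = 1240.1 t/h.
Product flow = 1565.5 + 1980 = 3545.5 t/h; water fraction = 0.350.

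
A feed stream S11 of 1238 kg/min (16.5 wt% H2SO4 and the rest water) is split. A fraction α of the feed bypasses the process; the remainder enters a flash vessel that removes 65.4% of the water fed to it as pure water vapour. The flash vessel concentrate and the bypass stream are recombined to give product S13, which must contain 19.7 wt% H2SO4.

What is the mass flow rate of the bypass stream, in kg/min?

869.8 kg/min

All 1238×0.165 = 204.27 kg/min of H2SO4 reaches S13, so S13 = 204.27/0.197 = 1036.9 kg/min and vapour = 201.1 kg/min.
The evaporator receives (1−α)·1238 of feed at 0.835 water and removes 0.654 of that water:
0.654×0.835×(1−α)×1238 = 201.1
(1−α) = 201.1/676.06 = 0.2975;  α = 0.7025.
Bypass flow = 0.7025×1238 = 869.75 kg/min.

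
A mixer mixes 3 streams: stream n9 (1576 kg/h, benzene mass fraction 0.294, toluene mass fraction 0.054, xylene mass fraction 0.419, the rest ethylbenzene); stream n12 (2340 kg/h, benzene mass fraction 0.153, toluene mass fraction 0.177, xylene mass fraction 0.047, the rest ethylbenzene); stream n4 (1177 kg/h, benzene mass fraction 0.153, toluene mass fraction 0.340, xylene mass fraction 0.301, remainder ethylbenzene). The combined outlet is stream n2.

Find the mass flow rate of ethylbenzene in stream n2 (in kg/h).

ethylbenzene out = ethylbenzene in = 1576×0.233 + 2340×0.623 + 1177×0.206 = 2067.5 kg/h.

2067 kg/h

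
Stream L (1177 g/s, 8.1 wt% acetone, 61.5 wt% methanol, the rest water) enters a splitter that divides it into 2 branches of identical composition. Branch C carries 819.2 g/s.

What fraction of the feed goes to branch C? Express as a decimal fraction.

Fraction to C = 819.2/1177 = 0.6960.

0.696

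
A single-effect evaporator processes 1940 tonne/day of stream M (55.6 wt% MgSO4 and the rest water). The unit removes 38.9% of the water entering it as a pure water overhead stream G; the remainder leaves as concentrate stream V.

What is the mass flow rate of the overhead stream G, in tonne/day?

335.1 tonne/day

water entering = 1940×0.444 = 861.36 tonne/day; overhead removed = 0.389×861.36 = 335.07 tonne/day.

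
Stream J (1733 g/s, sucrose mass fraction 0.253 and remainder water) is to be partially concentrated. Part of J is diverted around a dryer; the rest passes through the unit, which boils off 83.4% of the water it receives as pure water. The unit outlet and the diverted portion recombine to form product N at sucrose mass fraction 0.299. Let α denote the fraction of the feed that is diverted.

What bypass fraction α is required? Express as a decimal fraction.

0.753

All 1733×0.253 = 438.45 g/s of sucrose reaches N, so N = 438.45/0.299 = 1466.4 g/s and vapour = 266.62 g/s.
The evaporator receives (1−α)·1733 of feed at 0.747 water and removes 0.834 of that water:
0.834×0.747×(1−α)×1733 = 266.62
(1−α) = 266.62/1079.7 = 0.2469;  α = 0.7531.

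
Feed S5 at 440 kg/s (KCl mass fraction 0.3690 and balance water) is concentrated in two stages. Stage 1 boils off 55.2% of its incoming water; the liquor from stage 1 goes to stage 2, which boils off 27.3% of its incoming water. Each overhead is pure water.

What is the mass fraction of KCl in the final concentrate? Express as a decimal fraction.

water in feed = 440×0.631 = 277.64 kg/s.
After stage 1: water left = (1−0.552)×277.64 = 124.38; stream total = 286.74 kg/s.
After stage 2: water left = (1−0.273)×124.38 = 90.426; final concentrate = 252.79 kg/s.
KCl fraction = 162.36/252.79 = 0.6423.

0.6423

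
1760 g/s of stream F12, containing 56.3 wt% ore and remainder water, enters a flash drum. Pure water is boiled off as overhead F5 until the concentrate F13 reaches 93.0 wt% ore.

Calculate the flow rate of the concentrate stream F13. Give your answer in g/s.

ore is conserved: 1760×0.563 = 990.88 g/s all reports to the concentrate.
Concentrate = 990.88/(target fraction) = 1065.5 g/s.

1065 g/s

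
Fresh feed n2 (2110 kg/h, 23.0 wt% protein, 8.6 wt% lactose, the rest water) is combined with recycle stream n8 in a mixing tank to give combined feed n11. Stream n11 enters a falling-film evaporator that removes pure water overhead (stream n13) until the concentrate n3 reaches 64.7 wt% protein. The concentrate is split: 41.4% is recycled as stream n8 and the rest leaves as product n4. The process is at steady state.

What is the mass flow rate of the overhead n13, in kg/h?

Overall protein balance (none leaves overhead): protein in fresh feed = protein in product, i.e. 2110×0.230 = (1−0.414)·n3·0.647.
n3 = 485.3/(0.647×0.586) = 1280 kg/h.
Recycle n8 = 0.414×1280 = 529.92 kg/h.
Combined feed n11 = 2110 + 529.92 = 2639.9 kg/h.
Overhead n13 = n11 − n3 = 2639.9 − 1280 = 1359.9 kg/h.

1360 kg/h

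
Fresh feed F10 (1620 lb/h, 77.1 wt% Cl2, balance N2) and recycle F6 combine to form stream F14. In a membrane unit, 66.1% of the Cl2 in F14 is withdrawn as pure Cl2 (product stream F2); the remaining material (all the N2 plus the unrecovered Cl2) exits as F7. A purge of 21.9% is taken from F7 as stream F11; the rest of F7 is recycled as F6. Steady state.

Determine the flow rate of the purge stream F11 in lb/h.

497.1 lb/h

N2 enters only via F10 and leaves only via the purge: 1620×0.229 = 0.219×(N2 in F7), and the membrane unit passes all N2, so N2 in F14 = N2 in F7 = 1694 lb/h.
Cl2 in F14: m_A = 1620×0.771 + (1−0.219)·(1−0.661)·m_A, so m_A = 1249/0.7352 = 1698.8 lb/h.
F7 = (1−0.661)×1698.8 + 1694 = 2269.9 lb/h.
Purge F11 = 0.219×2269.9 = 497.1 lb/h.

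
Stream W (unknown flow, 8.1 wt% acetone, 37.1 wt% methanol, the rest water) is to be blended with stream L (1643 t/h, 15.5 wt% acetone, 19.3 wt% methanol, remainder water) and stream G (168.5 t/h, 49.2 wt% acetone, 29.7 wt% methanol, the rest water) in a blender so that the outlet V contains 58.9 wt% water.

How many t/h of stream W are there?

Let W be the unknown flow. Total out = 1811.5 + W.
water balance: 1106.8 + 0.548·W = 0.589·(1811.5 + W)
(0.548 − 0.589)·W = 0.589×1811.5 − 1106.8 = -39.816
W = -39.816 / -0.041 = 971.12 t/h

971.1 t/h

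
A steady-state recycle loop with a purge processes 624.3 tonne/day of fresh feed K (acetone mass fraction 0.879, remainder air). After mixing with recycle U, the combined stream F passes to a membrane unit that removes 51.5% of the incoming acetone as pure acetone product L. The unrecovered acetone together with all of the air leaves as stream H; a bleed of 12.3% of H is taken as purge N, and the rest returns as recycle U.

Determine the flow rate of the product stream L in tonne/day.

491.8 tonne/day

acetone in F: m_A = 624.3×0.879 + (1−0.123)·(1−0.515)·m_A, so m_A = 548.76/0.5747 = 954.94 tonne/day.
Product L = 0.515×954.94 = 491.79 tonne/day.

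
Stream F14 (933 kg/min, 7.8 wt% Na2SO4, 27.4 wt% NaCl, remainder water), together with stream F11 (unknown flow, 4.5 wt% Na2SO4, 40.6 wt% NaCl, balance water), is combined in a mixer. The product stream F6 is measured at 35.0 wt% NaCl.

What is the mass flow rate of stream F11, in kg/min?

1266 kg/min

Let F11 be the unknown flow. Total out = 933 + F11.
NaCl balance: 255.64 + 0.406·F11 = 0.350·(933 + F11)
(0.406 − 0.350)·F11 = 0.350×933 − 255.64 = 70.908
F11 = 70.908 / 0.056 = 1266.2 kg/min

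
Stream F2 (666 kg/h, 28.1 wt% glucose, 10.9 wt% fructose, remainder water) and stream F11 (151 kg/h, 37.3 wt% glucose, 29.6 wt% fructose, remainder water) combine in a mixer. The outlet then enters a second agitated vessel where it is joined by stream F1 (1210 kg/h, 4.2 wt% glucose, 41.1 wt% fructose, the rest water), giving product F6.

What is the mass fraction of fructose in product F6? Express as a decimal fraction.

Overall, product flow = 2027 kg/h.
fructose in = 666×0.109 + 151×0.296 + 1210×0.411 = 614.6 kg/h.
fructose fraction in F6 = 0.3032.

0.3032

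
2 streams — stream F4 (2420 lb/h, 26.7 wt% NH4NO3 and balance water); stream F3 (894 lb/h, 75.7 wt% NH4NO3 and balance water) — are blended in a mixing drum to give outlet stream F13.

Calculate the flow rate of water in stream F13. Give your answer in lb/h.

1991 lb/h

water out = water in = 2420×0.733 + 894×0.243 = 1991.1 lb/h.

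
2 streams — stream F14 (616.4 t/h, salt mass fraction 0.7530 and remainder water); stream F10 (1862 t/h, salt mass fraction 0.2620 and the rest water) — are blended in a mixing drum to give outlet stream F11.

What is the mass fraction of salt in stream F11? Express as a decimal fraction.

Total flow out = 616.4 + 1862 = 2478.4 t/h.
salt in = 616.4×0.753 + 1862×0.262 = 951.99 t/h.
salt mass fraction in F11 = 951.99/2478.4 = 0.3841.

0.3841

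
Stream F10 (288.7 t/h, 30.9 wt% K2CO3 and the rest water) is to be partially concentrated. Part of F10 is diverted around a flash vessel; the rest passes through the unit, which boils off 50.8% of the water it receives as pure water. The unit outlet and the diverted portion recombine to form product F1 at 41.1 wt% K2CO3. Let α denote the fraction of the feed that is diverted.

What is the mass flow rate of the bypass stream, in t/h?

All 288.7×0.309 = 89.208 t/h of K2CO3 reaches F1, so F1 = 89.208/0.411 = 217.05 t/h and vapour = 71.648 t/h.
The evaporator receives (1−α)·288.7 of feed at 0.691 water and removes 0.508 of that water:
0.508×0.691×(1−α)×288.7 = 71.648
(1−α) = 71.648/101.34 = 0.7070;  α = 0.2930.
Bypass flow = 0.2930×288.7 = 84.59 t/h.

84.59 t/h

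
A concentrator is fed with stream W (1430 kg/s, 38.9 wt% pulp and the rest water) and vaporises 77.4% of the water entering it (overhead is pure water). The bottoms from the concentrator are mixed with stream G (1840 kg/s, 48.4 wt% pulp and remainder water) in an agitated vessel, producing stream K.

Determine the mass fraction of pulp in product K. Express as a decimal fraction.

0.558

Vapour removed = 0.774×0.611×1430 = 676.27 kg/s; concentrate = 753.73 kg/s.
pulp reaching the mixer = 556.27 (from concentrate) + 1840×0.484 = 1446.8 kg/s.
Product flow = 753.73 + 1840 = 2593.7 kg/s; pulp fraction = 0.558.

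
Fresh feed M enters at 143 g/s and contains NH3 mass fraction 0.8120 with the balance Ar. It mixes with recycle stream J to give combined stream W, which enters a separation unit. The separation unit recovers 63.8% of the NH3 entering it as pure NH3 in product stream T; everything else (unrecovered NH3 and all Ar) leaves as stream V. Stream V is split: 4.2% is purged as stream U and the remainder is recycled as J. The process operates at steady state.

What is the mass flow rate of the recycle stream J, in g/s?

674.9 g/s

Ar enters only via M and leaves only via the purge: 143×0.188 = 0.042×(Ar in V), and the separation unit passes all Ar, so Ar in W = Ar in V = 640.1 g/s.
NH3 in W: m_A = 143×0.812 + (1−0.042)·(1−0.638)·m_A, so m_A = 116.12/0.6532 = 177.76 g/s.
V = (1−0.638)×177.76 + 640.1 = 704.45 g/s.
Recycle J = (1−0.042)×704.45 = 674.86 g/s.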